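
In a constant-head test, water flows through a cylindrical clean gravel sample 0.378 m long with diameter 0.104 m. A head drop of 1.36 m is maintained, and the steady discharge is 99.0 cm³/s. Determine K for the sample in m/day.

280

Cross-sectional area A = π·(d/2)² = π × (0.104/2)² = 0.008495 m².
Convert discharge: 99.0 cm³/s = 9.900e-05 m³/s.
Darcy's law rearranged: K = Q·L / (A·Δh) = 9.900e-05 × 0.378 / (0.008495 × 1.36) = 0.003239 m/s = 279.9 m/day.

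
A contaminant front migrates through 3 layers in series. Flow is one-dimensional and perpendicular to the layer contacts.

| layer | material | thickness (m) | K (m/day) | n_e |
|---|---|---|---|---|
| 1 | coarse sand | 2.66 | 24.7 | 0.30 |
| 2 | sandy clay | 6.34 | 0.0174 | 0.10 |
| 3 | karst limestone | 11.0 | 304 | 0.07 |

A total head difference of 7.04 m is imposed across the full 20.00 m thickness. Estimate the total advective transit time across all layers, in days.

With flow normal to the layers, continuity requires the same specific discharge q through every layer.
Σ(b_i/K_i) = 2.66/24.7 + 6.34/0.0174 + 11.0/304 = 364.5 d.
q = Δh / Σ(b_i/K_i) = 7.04 / 364.5 = 0.01931 m/day.
In each layer the seepage velocity is v_i = q/n_i, so the layer transit time is t_i = b_i·n_i / q:
  layer 1 (coarse sand): t_1 = 2.66 × 0.30 / 0.01931 = 41.32 d
  layer 2 (sandy clay): t_2 = 6.34 × 0.10 / 0.01931 = 32.83 d
  layer 3 (karst limestone): t_3 = 11.0 × 0.07 / 0.01931 = 39.87 d
Total t = Σ t_i = 114.0 days.

114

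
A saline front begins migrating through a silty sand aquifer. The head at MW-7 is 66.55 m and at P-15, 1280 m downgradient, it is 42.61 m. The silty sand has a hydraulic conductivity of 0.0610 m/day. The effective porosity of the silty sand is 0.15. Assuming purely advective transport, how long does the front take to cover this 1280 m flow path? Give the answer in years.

461

Hydraulic gradient i = (66.55 − 42.61) / 1280 = 23.94 / 1280 = 0.01870.
Darcy flux q = K · i = 0.06100 × 0.01870 = 0.001141 m/day.
Seepage velocity v = q / n_e = 0.001141 / 0.15 = 0.007606 m/day.
Travel time t = L / v = 1280 / 0.007606 = 1.683e+05 days = 460.8 years.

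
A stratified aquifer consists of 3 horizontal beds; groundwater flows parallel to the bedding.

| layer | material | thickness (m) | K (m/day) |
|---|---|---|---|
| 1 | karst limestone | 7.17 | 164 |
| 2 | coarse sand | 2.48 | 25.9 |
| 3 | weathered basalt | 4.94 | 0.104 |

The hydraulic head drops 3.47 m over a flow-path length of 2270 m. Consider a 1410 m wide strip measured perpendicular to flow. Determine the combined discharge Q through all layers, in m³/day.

Flow is parallel to layering, so each bed carries its own Darcy discharge and the transmissivities add.
Σ(K_i·b_i) = 164×7.17 + 25.9×2.48 + 0.104×4.94 = 1241 m²/day.
Hydraulic gradient i = Δh / L = 3.47 / 2270 = 0.001529.
Q = Σ(K_i·b_i) · W · i = 1241 × 1410 × 0.001529 = 2674 m³/day.

2670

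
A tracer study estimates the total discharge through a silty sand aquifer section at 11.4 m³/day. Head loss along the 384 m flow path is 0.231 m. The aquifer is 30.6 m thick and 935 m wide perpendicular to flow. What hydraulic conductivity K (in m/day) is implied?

0.662

Cross-sectional area A = 935 × 30.6 = 28611 m².
Hydraulic gradient i = Δh / L = 0.231 / 384 = 0.0006016.
From Q = K·A·i, K = Q / (A·i) = 11.4 / (28611 × 0.0006016) = 0.6624 m/day.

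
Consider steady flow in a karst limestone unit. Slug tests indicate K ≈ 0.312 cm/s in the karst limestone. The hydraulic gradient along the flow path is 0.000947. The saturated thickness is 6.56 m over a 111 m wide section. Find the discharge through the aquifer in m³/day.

Convert K: 0.312 cm/s × 864 = 269.6 m/day.
Cross-sectional area A = 111 × 6.56 = 728.2 m².
Hydraulic gradient i = 0.000947.
Darcy's law: Q = K · A · i = 269.6 × 728.2 × 0.0009470 = 185.9 m³/day.

186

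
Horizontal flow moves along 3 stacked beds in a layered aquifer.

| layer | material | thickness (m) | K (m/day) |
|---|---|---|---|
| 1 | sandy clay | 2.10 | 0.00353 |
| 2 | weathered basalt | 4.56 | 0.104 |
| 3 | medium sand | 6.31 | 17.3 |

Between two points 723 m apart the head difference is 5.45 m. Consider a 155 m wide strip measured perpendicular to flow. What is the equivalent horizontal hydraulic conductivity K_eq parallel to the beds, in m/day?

Flow is parallel to layering, so each bed carries its own Darcy discharge and the transmissivities add.
Σ(K_i·b_i) = 0.00353×2.10 + 0.104×4.56 + 17.3×6.31 = 109.6 m²/day.
Total thickness b = 12.97 m, so K_eq = Σ(K_i·b_i)/b = 8.454 m/day.

8.45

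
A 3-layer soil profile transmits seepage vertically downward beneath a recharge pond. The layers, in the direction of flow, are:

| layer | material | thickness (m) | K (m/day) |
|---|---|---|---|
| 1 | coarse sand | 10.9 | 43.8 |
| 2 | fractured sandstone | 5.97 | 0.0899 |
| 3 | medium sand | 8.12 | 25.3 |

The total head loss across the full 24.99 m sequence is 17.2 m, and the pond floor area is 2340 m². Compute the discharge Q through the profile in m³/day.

Flow is perpendicular to layering, so the layers act in series and the equivalent K is the thickness-weighted harmonic mean.
Total thickness L = 10.9 + 5.97 + 8.12 = 24.99 m.
Σ(b_i/K_i) = 10.9/43.8 + 5.97/0.0899 + 8.12/25.3 = 66.98 d.
K_eq = L / Σ(b_i/K_i) = 24.99 / 66.98 = 0.3731 m/day.
Q = K_eq · A · (Δh/L) = 0.3731 × 2340 × (17.2/24.99) = 600.9 m³/day.

601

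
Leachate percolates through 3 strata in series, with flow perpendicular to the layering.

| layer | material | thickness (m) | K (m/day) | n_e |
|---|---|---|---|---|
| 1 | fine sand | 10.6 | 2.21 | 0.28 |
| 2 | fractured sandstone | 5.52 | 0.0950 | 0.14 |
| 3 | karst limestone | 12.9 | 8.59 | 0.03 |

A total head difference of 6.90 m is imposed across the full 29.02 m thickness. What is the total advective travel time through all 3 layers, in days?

38.5

With flow normal to the layers, continuity requires the same specific discharge q through every layer.
Σ(b_i/K_i) = 10.6/2.21 + 5.52/0.0950 + 12.9/8.59 = 64.40 d.
q = Δh / Σ(b_i/K_i) = 6.90 / 64.40 = 0.1071 m/day.
In each layer the seepage velocity is v_i = q/n_i, so the layer transit time is t_i = b_i·n_i / q:
  layer 1 (fine sand): t_1 = 10.6 × 0.28 / 0.1071 = 27.70 d
  layer 2 (fractured sandstone): t_2 = 5.52 × 0.14 / 0.1071 = 7.213 d
  layer 3 (karst limestone): t_3 = 12.9 × 0.03 / 0.1071 = 3.612 d
Total t = Σ t_i = 38.53 days.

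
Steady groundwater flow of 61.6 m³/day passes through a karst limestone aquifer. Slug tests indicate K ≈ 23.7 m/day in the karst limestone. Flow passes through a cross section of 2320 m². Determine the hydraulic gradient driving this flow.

From Q = K·A·i, i = Q / (K·A) = 61.6 / (23.70 × 2320) = 0.001120.

0.00112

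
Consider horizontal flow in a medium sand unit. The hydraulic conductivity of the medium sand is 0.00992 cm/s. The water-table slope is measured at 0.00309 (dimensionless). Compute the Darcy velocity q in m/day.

0.0265

Convert K: 0.00992 cm/s × 864 = 8.571 m/day.
Hydraulic gradient i = 0.00309.
Specific discharge q = K · i = 8.571 × 0.003090 = 0.02648 m/day.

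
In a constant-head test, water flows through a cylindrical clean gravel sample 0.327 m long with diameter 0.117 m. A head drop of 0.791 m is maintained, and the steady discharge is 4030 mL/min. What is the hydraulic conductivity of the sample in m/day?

223

Cross-sectional area A = π·(d/2)² = π × (0.117/2)² = 0.01075 m².
Convert discharge: 4030 mL/min = 6.717e-05 m³/s.
Darcy's law rearranged: K = Q·L / (A·Δh) = 6.717e-05 × 0.327 / (0.01075 × 0.791) = 0.002583 m/s = 223.1 m/day.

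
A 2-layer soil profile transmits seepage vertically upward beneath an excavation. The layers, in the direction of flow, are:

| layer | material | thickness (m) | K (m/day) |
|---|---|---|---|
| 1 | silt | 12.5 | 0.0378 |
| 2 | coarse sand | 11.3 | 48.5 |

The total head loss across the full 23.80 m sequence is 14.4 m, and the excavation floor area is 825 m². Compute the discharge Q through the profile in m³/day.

35.9

Flow is perpendicular to layering, so the layers act in series and the equivalent K is the thickness-weighted harmonic mean.
Total thickness L = 12.5 + 11.3 = 23.80 m.
Σ(b_i/K_i) = 12.5/0.0378 + 11.3/48.5 = 330.9 d.
K_eq = L / Σ(b_i/K_i) = 23.80 / 330.9 = 0.07192 m/day.
Q = K_eq · A · (Δh/L) = 0.07192 × 825 × (14.4/23.80) = 35.90 m³/day.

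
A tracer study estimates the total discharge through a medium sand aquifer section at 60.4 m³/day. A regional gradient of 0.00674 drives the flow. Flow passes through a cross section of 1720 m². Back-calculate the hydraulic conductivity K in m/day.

5.21

Hydraulic gradient i = 0.00674.
From Q = K·A·i, K = Q / (A·i) = 60.4 / (1720 × 0.006740) = 5.210 m/day.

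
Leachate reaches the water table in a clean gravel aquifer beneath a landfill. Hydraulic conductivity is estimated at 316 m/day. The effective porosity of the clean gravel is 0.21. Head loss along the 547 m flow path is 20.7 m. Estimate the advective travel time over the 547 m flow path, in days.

9.61

Hydraulic gradient i = Δh / L = 20.7 / 547 = 0.03784.
Darcy flux q = K · i = 316.0 × 0.03784 = 11.96 m/day.
Seepage velocity v = q / n_e = 11.96 / 0.21 = 56.94 m/day.
Travel time t = L / v = 547 / 56.94 = 9.606 days.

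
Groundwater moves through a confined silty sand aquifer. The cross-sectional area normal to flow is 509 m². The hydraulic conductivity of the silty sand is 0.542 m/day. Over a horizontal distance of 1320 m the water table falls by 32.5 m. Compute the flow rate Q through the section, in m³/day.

Hydraulic gradient i = Δh / L = 32.5 / 1320 = 0.02462.
Darcy's law: Q = K · A · i = 0.5420 × 509.0 × 0.02462 = 6.792 m³/day.

6.79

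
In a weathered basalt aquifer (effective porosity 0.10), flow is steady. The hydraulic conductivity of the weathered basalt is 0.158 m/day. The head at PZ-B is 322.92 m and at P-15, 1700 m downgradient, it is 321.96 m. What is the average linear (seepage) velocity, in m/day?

Hydraulic gradient i = (322.92 − 321.96) / 1700 = 0.96 / 1700 = 0.0005647.
Darcy flux q = K · i = 0.1580 × 0.0005647 = 8.922e-05 m/day.
Seepage velocity v = q / n_e = 8.922e-05 / 0.10 = 0.0008922 m/day.

0.000892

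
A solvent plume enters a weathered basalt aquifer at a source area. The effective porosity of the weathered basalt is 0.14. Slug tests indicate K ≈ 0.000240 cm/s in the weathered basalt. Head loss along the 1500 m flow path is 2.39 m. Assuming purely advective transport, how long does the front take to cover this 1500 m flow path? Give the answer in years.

Convert K: 0.000240 cm/s × 864 = 0.2074 m/day.
Hydraulic gradient i = Δh / L = 2.39 / 1500 = 0.001593.
Darcy flux q = K · i = 0.2074 × 0.001593 = 0.0003304 m/day.
Seepage velocity v = q / n_e = 0.0003304 / 0.14 = 0.002360 m/day.
Travel time t = L / v = 1500 / 0.002360 = 6.356e+05 days = 1740 years.

1740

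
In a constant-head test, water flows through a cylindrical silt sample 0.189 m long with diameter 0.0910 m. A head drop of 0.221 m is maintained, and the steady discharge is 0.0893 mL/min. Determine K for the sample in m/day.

0.0169

Cross-sectional area A = π·(d/2)² = π × (0.0910/2)² = 0.006504 m².
Convert discharge: 0.0893 mL/min = 1.488e-09 m³/s.
Darcy's law rearranged: K = Q·L / (A·Δh) = 1.488e-09 × 0.189 / (0.006504 × 0.221) = 1.957e-07 m/s = 0.01691 m/day.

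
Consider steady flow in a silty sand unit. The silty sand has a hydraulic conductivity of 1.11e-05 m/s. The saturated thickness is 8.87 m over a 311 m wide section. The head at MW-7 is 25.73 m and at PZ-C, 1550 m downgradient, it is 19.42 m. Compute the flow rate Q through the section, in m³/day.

10.8

Convert K: 1.11e-05 m/s × 86400 = 0.9590 m/day.
Cross-sectional area A = 311 × 8.87 = 2759 m².
Hydraulic gradient i = (25.73 − 19.42) / 1550 = 6.31 / 1550 = 0.004071.
Darcy's law: Q = K · A · i = 0.9590 × 2759 × 0.004071 = 10.77 m³/day.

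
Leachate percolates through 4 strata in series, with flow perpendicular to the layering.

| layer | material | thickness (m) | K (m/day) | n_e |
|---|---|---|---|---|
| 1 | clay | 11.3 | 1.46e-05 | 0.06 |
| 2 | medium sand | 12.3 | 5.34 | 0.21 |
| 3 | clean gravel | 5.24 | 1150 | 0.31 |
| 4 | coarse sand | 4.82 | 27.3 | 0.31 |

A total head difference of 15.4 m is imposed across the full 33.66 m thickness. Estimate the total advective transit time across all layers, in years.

With flow normal to the layers, continuity requires the same specific discharge q through every layer.
Σ(b_i/K_i) = 11.3/1.46e-05 + 12.3/5.34 + 5.24/1150 + 4.82/27.3 = 7.740e+05 d.
q = Δh / Σ(b_i/K_i) = 15.4 / 7.740e+05 = 1.990e-05 m/day.
In each layer the seepage velocity is v_i = q/n_i, so the layer transit time is t_i = b_i·n_i / q:
  layer 1 (clay): t_1 = 11.3 × 0.06 / 1.990e-05 = 34075 d
  layer 2 (medium sand): t_2 = 12.3 × 0.21 / 1.990e-05 = 1.298e+05 d
  layer 3 (clean gravel): t_3 = 5.24 × 0.31 / 1.990e-05 = 81639 d
  layer 4 (coarse sand): t_4 = 4.82 × 0.31 / 1.990e-05 = 75096 d
Total t = Σ t_i = 3.206e+05 days = 877.8 years.

878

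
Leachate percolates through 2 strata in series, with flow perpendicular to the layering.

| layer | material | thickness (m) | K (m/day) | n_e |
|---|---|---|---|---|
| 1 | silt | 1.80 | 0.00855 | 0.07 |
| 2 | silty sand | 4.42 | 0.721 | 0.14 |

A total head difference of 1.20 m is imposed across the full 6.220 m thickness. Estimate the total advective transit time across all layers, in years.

0.368

With flow normal to the layers, continuity requires the same specific discharge q through every layer.
Σ(b_i/K_i) = 1.80/0.00855 + 4.42/0.721 = 216.7 d.
q = Δh / Σ(b_i/K_i) = 1.20 / 216.7 = 0.005539 m/day.
In each layer the seepage velocity is v_i = q/n_i, so the layer transit time is t_i = b_i·n_i / q:
  layer 1 (silt): t_1 = 1.80 × 0.07 / 0.005539 = 22.75 d
  layer 2 (silty sand): t_2 = 4.42 × 0.14 / 0.005539 = 111.7 d
Total t = Σ t_i = 134.5 days = 0.3682 years.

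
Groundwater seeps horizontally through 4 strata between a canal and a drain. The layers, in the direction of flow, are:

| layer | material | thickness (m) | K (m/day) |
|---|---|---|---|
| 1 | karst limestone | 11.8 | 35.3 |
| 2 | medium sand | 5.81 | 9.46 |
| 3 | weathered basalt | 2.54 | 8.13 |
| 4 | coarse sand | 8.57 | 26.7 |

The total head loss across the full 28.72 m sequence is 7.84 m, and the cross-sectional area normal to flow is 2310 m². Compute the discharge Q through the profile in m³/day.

Flow is perpendicular to layering, so the layers act in series and the equivalent K is the thickness-weighted harmonic mean.
Total thickness L = 11.8 + 5.81 + 2.54 + 8.57 = 28.72 m.
Σ(b_i/K_i) = 11.8/35.3 + 5.81/9.46 + 2.54/8.13 + 8.57/26.7 = 1.582 d.
K_eq = L / Σ(b_i/K_i) = 28.72 / 1.582 = 18.16 m/day.
Q = K_eq · A · (Δh/L) = 18.16 × 2310 × (7.84/28.72) = 11449 m³/day.

11400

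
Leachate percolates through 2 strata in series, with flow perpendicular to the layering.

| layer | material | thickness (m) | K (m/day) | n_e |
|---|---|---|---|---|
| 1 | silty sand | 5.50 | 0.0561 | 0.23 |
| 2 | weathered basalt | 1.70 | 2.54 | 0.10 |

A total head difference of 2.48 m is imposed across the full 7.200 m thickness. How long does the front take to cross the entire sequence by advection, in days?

57.1

With flow normal to the layers, continuity requires the same specific discharge q through every layer.
Σ(b_i/K_i) = 5.50/0.0561 + 1.70/2.54 = 98.71 d.
q = Δh / Σ(b_i/K_i) = 2.48 / 98.71 = 0.02512 m/day.
In each layer the seepage velocity is v_i = q/n_i, so the layer transit time is t_i = b_i·n_i / q:
  layer 1 (silty sand): t_1 = 5.50 × 0.23 / 0.02512 = 50.35 d
  layer 2 (weathered basalt): t_2 = 1.70 × 0.10 / 0.02512 = 6.766 d
Total t = Σ t_i = 57.12 days.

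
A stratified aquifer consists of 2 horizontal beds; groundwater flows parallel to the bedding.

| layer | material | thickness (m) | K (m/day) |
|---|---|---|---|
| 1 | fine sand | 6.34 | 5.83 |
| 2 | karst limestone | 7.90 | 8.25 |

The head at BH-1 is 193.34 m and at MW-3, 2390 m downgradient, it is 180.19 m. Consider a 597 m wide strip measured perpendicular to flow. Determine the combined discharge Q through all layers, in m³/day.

Flow is parallel to layering, so each bed carries its own Darcy discharge and the transmissivities add.
Σ(K_i·b_i) = 5.83×6.34 + 8.25×7.90 = 102.1 m²/day.
Hydraulic gradient i = (193.34 − 180.19) / 2390 = 13.15 / 2390 = 0.005502.
Q = Σ(K_i·b_i) · W · i = 102.1 × 597 × 0.005502 = 335.5 m³/day.

335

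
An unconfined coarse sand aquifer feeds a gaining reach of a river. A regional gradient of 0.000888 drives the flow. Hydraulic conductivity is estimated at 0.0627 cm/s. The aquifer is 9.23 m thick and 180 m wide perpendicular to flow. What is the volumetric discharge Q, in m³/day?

79.9

Convert K: 0.0627 cm/s × 864 = 54.17 m/day.
Cross-sectional area A = 180 × 9.23 = 1661 m².
Hydraulic gradient i = 0.000888.
Darcy's law: Q = K · A · i = 54.17 × 1661 × 0.0008880 = 79.92 m³/day.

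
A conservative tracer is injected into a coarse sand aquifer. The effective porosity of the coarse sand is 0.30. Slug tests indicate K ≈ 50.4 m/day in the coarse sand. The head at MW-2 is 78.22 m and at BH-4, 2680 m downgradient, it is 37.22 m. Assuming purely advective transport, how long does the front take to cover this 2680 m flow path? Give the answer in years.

Hydraulic gradient i = (78.22 − 37.22) / 2680 = 41 / 2680 = 0.01530.
Darcy flux q = K · i = 50.40 × 0.01530 = 0.7710 m/day.
Seepage velocity v = q / n_e = 0.7710 / 0.30 = 2.570 m/day.
Travel time t = L / v = 2680 / 2.570 = 1043 days = 2.855 years.

2.85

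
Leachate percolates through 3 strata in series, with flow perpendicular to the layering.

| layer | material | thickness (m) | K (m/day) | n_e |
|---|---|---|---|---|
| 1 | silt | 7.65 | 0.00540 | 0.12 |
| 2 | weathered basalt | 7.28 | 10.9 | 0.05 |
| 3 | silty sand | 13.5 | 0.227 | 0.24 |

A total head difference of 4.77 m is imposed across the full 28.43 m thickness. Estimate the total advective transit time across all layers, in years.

With flow normal to the layers, continuity requires the same specific discharge q through every layer.
Σ(b_i/K_i) = 7.65/0.00540 + 7.28/10.9 + 13.5/0.227 = 1477 d.
q = Δh / Σ(b_i/K_i) = 4.77 / 1477 = 0.003230 m/day.
In each layer the seepage velocity is v_i = q/n_i, so the layer transit time is t_i = b_i·n_i / q:
  layer 1 (silt): t_1 = 7.65 × 0.12 / 0.003230 = 284.2 d
  layer 2 (weathered basalt): t_2 = 7.28 × 0.05 / 0.003230 = 112.7 d
  layer 3 (silty sand): t_3 = 13.5 × 0.24 / 0.003230 = 1003 d
Total t = Σ t_i = 1400 days = 3.833 years.

3.83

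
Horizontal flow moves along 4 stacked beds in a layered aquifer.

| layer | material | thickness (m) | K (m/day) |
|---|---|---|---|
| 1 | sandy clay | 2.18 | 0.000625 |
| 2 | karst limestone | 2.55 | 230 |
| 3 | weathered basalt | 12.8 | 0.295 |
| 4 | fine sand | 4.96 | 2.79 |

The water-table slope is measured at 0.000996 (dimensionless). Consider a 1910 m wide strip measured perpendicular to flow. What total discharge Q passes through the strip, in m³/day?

Flow is parallel to layering, so each bed carries its own Darcy discharge and the transmissivities add.
Σ(K_i·b_i) = 0.000625×2.18 + 230×2.55 + 0.295×12.8 + 2.79×4.96 = 604.1 m²/day.
Hydraulic gradient i = 0.000996.
Q = Σ(K_i·b_i) · W · i = 604.1 × 1910 × 0.0009960 = 1149 m³/day.

1150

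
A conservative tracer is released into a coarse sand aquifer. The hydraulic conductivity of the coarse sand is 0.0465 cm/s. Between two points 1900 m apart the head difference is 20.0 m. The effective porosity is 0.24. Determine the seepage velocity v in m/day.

1.76

Convert K: 0.0465 cm/s × 864 = 40.18 m/day.
Hydraulic gradient i = Δh / L = 20.0 / 1900 = 0.01053.
Darcy flux q = K · i = 40.18 × 0.01053 = 0.4229 m/day.
Seepage velocity v = q / n_e = 0.4229 / 0.24 = 1.762 m/day.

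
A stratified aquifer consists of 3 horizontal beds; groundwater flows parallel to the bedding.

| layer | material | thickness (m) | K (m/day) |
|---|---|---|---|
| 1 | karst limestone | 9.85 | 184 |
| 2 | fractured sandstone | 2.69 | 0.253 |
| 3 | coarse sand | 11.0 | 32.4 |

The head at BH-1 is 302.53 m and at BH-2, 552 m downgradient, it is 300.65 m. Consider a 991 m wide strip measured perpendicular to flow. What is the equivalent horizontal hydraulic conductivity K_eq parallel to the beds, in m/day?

Flow is parallel to layering, so each bed carries its own Darcy discharge and the transmissivities add.
Σ(K_i·b_i) = 184×9.85 + 0.253×2.69 + 32.4×11.0 = 2169 m²/day.
Total thickness b = 23.54 m, so K_eq = Σ(K_i·b_i)/b = 92.16 m/day.

92.2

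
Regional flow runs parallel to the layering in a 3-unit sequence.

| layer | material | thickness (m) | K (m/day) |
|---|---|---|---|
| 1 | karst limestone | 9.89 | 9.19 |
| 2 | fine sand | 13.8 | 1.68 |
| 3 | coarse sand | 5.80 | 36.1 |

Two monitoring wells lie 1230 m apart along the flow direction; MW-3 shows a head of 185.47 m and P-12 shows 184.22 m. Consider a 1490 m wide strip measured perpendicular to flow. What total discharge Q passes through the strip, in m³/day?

490

Flow is parallel to layering, so each bed carries its own Darcy discharge and the transmissivities add.
Σ(K_i·b_i) = 9.19×9.89 + 1.68×13.8 + 36.1×5.80 = 323.5 m²/day.
Hydraulic gradient i = (185.47 − 184.22) / 1230 = 1.25 / 1230 = 0.001016.
Q = Σ(K_i·b_i) · W · i = 323.5 × 1490 × 0.001016 = 489.8 m³/day.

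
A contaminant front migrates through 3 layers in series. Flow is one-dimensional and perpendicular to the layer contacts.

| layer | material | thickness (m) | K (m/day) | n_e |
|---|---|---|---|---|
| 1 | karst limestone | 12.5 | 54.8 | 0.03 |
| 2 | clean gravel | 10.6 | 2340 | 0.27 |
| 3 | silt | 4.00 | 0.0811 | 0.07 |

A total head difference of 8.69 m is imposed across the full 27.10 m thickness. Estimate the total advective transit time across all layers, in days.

20.1

With flow normal to the layers, continuity requires the same specific discharge q through every layer.
Σ(b_i/K_i) = 12.5/54.8 + 10.6/2340 + 4.00/0.0811 = 49.55 d.
q = Δh / Σ(b_i/K_i) = 8.69 / 49.55 = 0.1754 m/day.
In each layer the seepage velocity is v_i = q/n_i, so the layer transit time is t_i = b_i·n_i / q:
  layer 1 (karst limestone): t_1 = 12.5 × 0.03 / 0.1754 = 2.138 d
  layer 2 (clean gravel): t_2 = 10.6 × 0.27 / 0.1754 = 16.32 d
  layer 3 (silt): t_3 = 4.00 × 0.07 / 0.1754 = 1.597 d
Total t = Σ t_i = 20.06 days.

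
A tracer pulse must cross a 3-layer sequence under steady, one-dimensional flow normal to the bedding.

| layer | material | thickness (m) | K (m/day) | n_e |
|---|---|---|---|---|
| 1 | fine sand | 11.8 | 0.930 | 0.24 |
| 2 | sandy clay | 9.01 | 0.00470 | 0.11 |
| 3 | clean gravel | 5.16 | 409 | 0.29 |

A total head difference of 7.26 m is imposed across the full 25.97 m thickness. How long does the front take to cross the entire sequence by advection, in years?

With flow normal to the layers, continuity requires the same specific discharge q through every layer.
Σ(b_i/K_i) = 11.8/0.930 + 9.01/0.00470 + 5.16/409 = 1930 d.
q = Δh / Σ(b_i/K_i) = 7.26 / 1930 = 0.003762 m/day.
In each layer the seepage velocity is v_i = q/n_i, so the layer transit time is t_i = b_i·n_i / q:
  layer 1 (fine sand): t_1 = 11.8 × 0.24 / 0.003762 = 752.8 d
  layer 2 (sandy clay): t_2 = 9.01 × 0.11 / 0.003762 = 263.4 d
  layer 3 (clean gravel): t_3 = 5.16 × 0.29 / 0.003762 = 397.7 d
Total t = Σ t_i = 1414 days = 3.871 years.

3.87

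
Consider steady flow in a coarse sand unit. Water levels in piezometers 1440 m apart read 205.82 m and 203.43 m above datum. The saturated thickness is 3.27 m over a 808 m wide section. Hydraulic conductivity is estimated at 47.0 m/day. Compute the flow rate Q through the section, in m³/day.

Cross-sectional area A = 808 × 3.27 = 2642 m².
Hydraulic gradient i = (205.82 − 203.43) / 1440 = 2.39 / 1440 = 0.001660.
Darcy's law: Q = K · A · i = 47.00 × 2642 × 0.001660 = 206.1 m³/day.

206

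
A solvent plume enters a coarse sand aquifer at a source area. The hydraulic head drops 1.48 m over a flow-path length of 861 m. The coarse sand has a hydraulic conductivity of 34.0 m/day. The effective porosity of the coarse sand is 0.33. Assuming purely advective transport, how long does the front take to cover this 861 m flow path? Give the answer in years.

Hydraulic gradient i = Δh / L = 1.48 / 861 = 0.001719.
Darcy flux q = K · i = 34.00 × 0.001719 = 0.05844 m/day.
Seepage velocity v = q / n_e = 0.05844 / 0.33 = 0.1771 m/day.
Travel time t = L / v = 861 / 0.1771 = 4862 days = 13.31 years.

13.3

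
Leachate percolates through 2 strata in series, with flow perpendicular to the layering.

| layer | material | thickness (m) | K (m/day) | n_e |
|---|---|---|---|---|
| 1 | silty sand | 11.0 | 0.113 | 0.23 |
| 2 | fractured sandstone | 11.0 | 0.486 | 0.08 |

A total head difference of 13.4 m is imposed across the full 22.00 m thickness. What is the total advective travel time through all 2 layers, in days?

30.5

With flow normal to the layers, continuity requires the same specific discharge q through every layer.
Σ(b_i/K_i) = 11.0/0.113 + 11.0/0.486 = 120.0 d.
q = Δh / Σ(b_i/K_i) = 13.4 / 120.0 = 0.1117 m/day.
In each layer the seepage velocity is v_i = q/n_i, so the layer transit time is t_i = b_i·n_i / q:
  layer 1 (silty sand): t_1 = 11.0 × 0.23 / 0.1117 = 22.65 d
  layer 2 (fractured sandstone): t_2 = 11.0 × 0.08 / 0.1117 = 7.879 d
Total t = Σ t_i = 30.53 days.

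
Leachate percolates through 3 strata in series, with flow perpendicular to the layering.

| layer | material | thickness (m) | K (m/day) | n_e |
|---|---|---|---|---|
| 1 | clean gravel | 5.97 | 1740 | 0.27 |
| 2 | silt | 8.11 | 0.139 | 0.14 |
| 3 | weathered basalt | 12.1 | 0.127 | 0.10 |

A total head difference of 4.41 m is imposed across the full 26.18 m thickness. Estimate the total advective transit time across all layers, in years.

0.377

With flow normal to the layers, continuity requires the same specific discharge q through every layer.
Σ(b_i/K_i) = 5.97/1740 + 8.11/0.139 + 12.1/0.127 = 153.6 d.
q = Δh / Σ(b_i/K_i) = 4.41 / 153.6 = 0.02871 m/day.
In each layer the seepage velocity is v_i = q/n_i, so the layer transit time is t_i = b_i·n_i / q:
  layer 1 (clean gravel): t_1 = 5.97 × 0.27 / 0.02871 = 56.15 d
  layer 2 (silt): t_2 = 8.11 × 0.14 / 0.02871 = 39.55 d
  layer 3 (weathered basalt): t_3 = 12.1 × 0.10 / 0.02871 = 42.15 d
Total t = Σ t_i = 137.9 days = 0.3774 years.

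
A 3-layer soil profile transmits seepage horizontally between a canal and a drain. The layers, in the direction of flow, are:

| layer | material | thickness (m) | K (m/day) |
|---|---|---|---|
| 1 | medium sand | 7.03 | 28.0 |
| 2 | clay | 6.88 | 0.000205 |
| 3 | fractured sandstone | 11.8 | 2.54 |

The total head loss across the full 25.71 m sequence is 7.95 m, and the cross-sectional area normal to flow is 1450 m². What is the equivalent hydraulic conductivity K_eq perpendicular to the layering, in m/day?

0.000766

Flow is perpendicular to layering, so the layers act in series and the equivalent K is the thickness-weighted harmonic mean.
Total thickness L = 7.03 + 6.88 + 11.8 = 25.71 m.
Σ(b_i/K_i) = 7.03/28.0 + 6.88/0.000205 + 11.8/2.54 = 33566 d.
K_eq = L / Σ(b_i/K_i) = 25.71 / 33566 = 0.0007660 m/day.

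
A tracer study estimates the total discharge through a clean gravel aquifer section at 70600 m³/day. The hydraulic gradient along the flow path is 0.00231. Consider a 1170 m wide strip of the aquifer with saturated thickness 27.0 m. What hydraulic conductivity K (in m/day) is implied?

Cross-sectional area A = 1170 × 27.0 = 31590 m².
Hydraulic gradient i = 0.00231.
From Q = K·A·i, K = Q / (A·i) = 70600 / (31590 × 0.002310) = 967.5 m/day.

967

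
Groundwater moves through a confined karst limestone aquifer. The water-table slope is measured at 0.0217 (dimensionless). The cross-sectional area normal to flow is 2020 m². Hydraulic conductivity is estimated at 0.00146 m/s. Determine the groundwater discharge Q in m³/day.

5530

Convert K: 0.00146 m/s × 86400 = 126.1 m/day.
Hydraulic gradient i = 0.0217.
Darcy's law: Q = K · A · i = 126.1 × 2020 × 0.02170 = 5529 m³/day.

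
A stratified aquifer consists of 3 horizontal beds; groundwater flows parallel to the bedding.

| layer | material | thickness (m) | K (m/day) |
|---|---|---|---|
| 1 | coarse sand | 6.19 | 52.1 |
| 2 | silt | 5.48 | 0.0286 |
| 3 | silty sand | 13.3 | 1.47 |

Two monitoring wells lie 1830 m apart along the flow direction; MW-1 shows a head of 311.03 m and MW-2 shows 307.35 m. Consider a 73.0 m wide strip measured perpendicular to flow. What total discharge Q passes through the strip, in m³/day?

50.2

Flow is parallel to layering, so each bed carries its own Darcy discharge and the transmissivities add.
Σ(K_i·b_i) = 52.1×6.19 + 0.0286×5.48 + 1.47×13.3 = 342.2 m²/day.
Hydraulic gradient i = (311.03 − 307.35) / 1830 = 3.68 / 1830 = 0.002011.
Q = Σ(K_i·b_i) · W · i = 342.2 × 73.0 × 0.002011 = 50.24 m³/day.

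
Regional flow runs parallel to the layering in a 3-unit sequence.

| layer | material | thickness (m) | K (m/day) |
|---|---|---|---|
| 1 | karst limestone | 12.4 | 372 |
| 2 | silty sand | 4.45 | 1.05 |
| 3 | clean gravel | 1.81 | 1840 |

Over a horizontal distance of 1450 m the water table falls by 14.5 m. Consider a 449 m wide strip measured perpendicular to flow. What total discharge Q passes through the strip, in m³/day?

Flow is parallel to layering, so each bed carries its own Darcy discharge and the transmissivities add.
Σ(K_i·b_i) = 372×12.4 + 1.05×4.45 + 1840×1.81 = 7948 m²/day.
Hydraulic gradient i = Δh / L = 14.5 / 1450 = 0.01000.
Q = Σ(K_i·b_i) · W · i = 7948 × 449 × 0.01000 = 35686 m³/day.

35700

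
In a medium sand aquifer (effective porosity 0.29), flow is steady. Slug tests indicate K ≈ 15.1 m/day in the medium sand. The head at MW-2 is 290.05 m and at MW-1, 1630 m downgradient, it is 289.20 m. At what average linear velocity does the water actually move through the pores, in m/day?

0.0272

Hydraulic gradient i = (290.05 − 289.20) / 1630 = 0.85 / 1630 = 0.0005215.
Darcy flux q = K · i = 15.10 × 0.0005215 = 0.007874 m/day.
Seepage velocity v = q / n_e = 0.007874 / 0.29 = 0.02715 m/day.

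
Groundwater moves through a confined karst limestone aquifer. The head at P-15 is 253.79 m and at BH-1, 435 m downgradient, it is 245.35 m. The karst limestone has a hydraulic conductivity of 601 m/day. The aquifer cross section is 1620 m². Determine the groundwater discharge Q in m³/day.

18900

Hydraulic gradient i = (253.79 − 245.35) / 435 = 8.44 / 435 = 0.01940.
Darcy's law: Q = K · A · i = 601.0 × 1620 × 0.01940 = 18890 m³/day.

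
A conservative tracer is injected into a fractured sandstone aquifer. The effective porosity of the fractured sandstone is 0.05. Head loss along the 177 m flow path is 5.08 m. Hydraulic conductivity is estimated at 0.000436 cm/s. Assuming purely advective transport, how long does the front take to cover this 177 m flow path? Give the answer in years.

Convert K: 0.000436 cm/s × 864 = 0.3767 m/day.
Hydraulic gradient i = Δh / L = 5.08 / 177 = 0.02870.
Darcy flux q = K · i = 0.3767 × 0.02870 = 0.01081 m/day.
Seepage velocity v = q / n_e = 0.01081 / 0.05 = 0.2162 m/day.
Travel time t = L / v = 177 / 0.2162 = 818.6 days = 2.241 years.

2.24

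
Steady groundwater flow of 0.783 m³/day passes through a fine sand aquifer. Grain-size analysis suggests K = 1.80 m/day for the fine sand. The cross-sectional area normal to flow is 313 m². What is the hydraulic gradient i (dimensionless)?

From Q = K·A·i, i = Q / (K·A) = 0.783 / (1.800 × 313.0) = 0.001390.

0.00139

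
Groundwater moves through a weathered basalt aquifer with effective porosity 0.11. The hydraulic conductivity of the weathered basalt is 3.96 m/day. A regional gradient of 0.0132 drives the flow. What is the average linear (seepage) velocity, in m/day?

Hydraulic gradient i = 0.0132.
Darcy flux q = K · i = 3.960 × 0.01320 = 0.05227 m/day.
Seepage velocity v = q / n_e = 0.05227 / 0.11 = 0.4752 m/day.

0.475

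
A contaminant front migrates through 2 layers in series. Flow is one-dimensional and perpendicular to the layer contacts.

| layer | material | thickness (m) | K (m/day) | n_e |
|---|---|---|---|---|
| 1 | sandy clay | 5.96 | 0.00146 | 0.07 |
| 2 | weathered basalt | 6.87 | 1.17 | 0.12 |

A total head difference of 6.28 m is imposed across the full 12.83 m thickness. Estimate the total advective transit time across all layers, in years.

With flow normal to the layers, continuity requires the same specific discharge q through every layer.
Σ(b_i/K_i) = 5.96/0.00146 + 6.87/1.17 = 4088 d.
q = Δh / Σ(b_i/K_i) = 6.28 / 4088 = 0.001536 m/day.
In each layer the seepage velocity is v_i = q/n_i, so the layer transit time is t_i = b_i·n_i / q:
  layer 1 (sandy clay): t_1 = 5.96 × 0.07 / 0.001536 = 271.6 d
  layer 2 (weathered basalt): t_2 = 6.87 × 0.12 / 0.001536 = 536.7 d
Total t = Σ t_i = 808.2 days = 2.213 years.

2.21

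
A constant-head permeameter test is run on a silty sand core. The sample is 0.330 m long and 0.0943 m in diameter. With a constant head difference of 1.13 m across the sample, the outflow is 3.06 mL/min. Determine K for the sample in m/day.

Cross-sectional area A = π·(d/2)² = π × (0.0943/2)² = 0.006984 m².
Convert discharge: 3.06 mL/min = 5.100e-08 m³/s.
Darcy's law rearranged: K = Q·L / (A·Δh) = 5.100e-08 × 0.330 / (0.006984 × 1.13) = 2.133e-06 m/s = 0.1842 m/day.

0.184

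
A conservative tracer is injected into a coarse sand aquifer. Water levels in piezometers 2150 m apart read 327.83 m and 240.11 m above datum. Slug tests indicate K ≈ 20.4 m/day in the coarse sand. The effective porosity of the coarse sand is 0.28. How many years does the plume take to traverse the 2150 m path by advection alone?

1.98

Hydraulic gradient i = (327.83 − 240.11) / 2150 = 87.72 / 2150 = 0.04080.
Darcy flux q = K · i = 20.40 × 0.04080 = 0.8323 m/day.
Seepage velocity v = q / n_e = 0.8323 / 0.28 = 2.973 m/day.
Travel time t = L / v = 2150 / 2.973 = 723.3 days = 1.980 years.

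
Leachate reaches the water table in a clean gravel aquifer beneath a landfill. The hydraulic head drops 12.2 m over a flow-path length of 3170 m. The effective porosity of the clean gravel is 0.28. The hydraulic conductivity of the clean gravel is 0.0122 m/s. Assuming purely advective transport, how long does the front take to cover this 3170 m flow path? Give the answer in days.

219

Convert K: 0.0122 m/s × 86400 = 1054 m/day.
Hydraulic gradient i = Δh / L = 12.2 / 3170 = 0.003849.
Darcy flux q = K · i = 1054 × 0.003849 = 4.057 m/day.
Seepage velocity v = q / n_e = 4.057 / 0.28 = 14.49 m/day.
Travel time t = L / v = 3170 / 14.49 = 218.8 days.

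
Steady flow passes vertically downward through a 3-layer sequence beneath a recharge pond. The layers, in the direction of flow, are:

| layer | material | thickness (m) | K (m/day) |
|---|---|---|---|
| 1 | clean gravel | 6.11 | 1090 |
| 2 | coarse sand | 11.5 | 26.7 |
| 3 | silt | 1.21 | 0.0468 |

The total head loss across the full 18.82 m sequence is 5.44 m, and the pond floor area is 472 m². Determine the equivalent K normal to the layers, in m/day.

0.716

Flow is perpendicular to layering, so the layers act in series and the equivalent K is the thickness-weighted harmonic mean.
Total thickness L = 6.11 + 11.5 + 1.21 = 18.82 m.
Σ(b_i/K_i) = 6.11/1090 + 11.5/26.7 + 1.21/0.0468 = 26.29 d.
K_eq = L / Σ(b_i/K_i) = 18.82 / 26.29 = 0.7158 m/day.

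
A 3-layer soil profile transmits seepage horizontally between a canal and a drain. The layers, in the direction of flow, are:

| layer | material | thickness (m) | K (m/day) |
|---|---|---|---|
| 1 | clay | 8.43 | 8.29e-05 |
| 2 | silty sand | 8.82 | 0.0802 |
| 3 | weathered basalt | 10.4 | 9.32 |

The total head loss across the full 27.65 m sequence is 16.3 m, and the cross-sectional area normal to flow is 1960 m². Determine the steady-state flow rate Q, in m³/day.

Flow is perpendicular to layering, so the layers act in series and the equivalent K is the thickness-weighted harmonic mean.
Total thickness L = 8.43 + 8.82 + 10.4 = 27.65 m.
Σ(b_i/K_i) = 8.43/8.29e-05 + 8.82/0.0802 + 10.4/9.32 = 1.018e+05 d.
K_eq = L / Σ(b_i/K_i) = 27.65 / 1.018e+05 = 0.0002716 m/day.
Q = K_eq · A · (Δh/L) = 0.0002716 × 1960 × (16.3/27.65) = 0.3138 m³/day.

0.314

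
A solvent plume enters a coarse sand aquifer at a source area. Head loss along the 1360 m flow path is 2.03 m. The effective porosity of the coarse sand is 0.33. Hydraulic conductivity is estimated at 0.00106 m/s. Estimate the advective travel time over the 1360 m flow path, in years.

Convert K: 0.00106 m/s × 86400 = 91.58 m/day.
Hydraulic gradient i = Δh / L = 2.03 / 1360 = 0.001493.
Darcy flux q = K · i = 91.58 × 0.001493 = 0.1367 m/day.
Seepage velocity v = q / n_e = 0.1367 / 0.33 = 0.4143 m/day.
Travel time t = L / v = 1360 / 0.4143 = 3283 days = 8.988 years.

8.99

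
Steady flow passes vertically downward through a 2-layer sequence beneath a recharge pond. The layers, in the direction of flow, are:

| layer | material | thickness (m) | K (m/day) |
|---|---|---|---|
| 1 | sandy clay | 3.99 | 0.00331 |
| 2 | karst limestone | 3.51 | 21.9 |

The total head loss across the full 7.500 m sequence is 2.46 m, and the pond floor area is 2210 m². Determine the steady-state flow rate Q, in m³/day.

Flow is perpendicular to layering, so the layers act in series and the equivalent K is the thickness-weighted harmonic mean.
Total thickness L = 3.99 + 3.51 = 7.500 m.
Σ(b_i/K_i) = 3.99/0.00331 + 3.51/21.9 = 1206 d.
K_eq = L / Σ(b_i/K_i) = 7.500 / 1206 = 0.006221 m/day.
Q = K_eq · A · (Δh/L) = 0.006221 × 2210 × (2.46/7.500) = 4.509 m³/day.

4.51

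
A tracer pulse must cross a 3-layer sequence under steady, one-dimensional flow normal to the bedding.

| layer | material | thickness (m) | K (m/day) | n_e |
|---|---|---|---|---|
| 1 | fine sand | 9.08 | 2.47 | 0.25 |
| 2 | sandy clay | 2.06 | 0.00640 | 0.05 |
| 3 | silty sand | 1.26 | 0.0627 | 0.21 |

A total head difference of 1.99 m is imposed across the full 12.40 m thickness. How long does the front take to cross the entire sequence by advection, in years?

1.25

With flow normal to the layers, continuity requires the same specific discharge q through every layer.
Σ(b_i/K_i) = 9.08/2.47 + 2.06/0.00640 + 1.26/0.0627 = 345.6 d.
q = Δh / Σ(b_i/K_i) = 1.99 / 345.6 = 0.005757 m/day.
In each layer the seepage velocity is v_i = q/n_i, so the layer transit time is t_i = b_i·n_i / q:
  layer 1 (fine sand): t_1 = 9.08 × 0.25 / 0.005757 = 394.3 d
  layer 2 (sandy clay): t_2 = 2.06 × 0.05 / 0.005757 = 17.89 d
  layer 3 (silty sand): t_3 = 1.26 × 0.21 / 0.005757 = 45.96 d
Total t = Σ t_i = 458.1 days = 1.254 years.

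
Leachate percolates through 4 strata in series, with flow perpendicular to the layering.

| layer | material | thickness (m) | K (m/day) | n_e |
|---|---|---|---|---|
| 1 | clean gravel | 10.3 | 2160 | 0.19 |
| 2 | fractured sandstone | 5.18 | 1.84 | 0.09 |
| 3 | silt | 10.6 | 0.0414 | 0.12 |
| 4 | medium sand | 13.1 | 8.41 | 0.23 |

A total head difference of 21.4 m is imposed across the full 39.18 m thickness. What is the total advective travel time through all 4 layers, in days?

With flow normal to the layers, continuity requires the same specific discharge q through every layer.
Σ(b_i/K_i) = 10.3/2160 + 5.18/1.84 + 10.6/0.0414 + 13.1/8.41 = 260.4 d.
q = Δh / Σ(b_i/K_i) = 21.4 / 260.4 = 0.08218 m/day.
In each layer the seepage velocity is v_i = q/n_i, so the layer transit time is t_i = b_i·n_i / q:
  layer 1 (clean gravel): t_1 = 10.3 × 0.19 / 0.08218 = 23.81 d
  layer 2 (fractured sandstone): t_2 = 5.18 × 0.09 / 0.08218 = 5.673 d
  layer 3 (silt): t_3 = 10.6 × 0.12 / 0.08218 = 15.48 d
  layer 4 (medium sand): t_4 = 13.1 × 0.23 / 0.08218 = 36.67 d
Total t = Σ t_i = 81.63 days.

81.6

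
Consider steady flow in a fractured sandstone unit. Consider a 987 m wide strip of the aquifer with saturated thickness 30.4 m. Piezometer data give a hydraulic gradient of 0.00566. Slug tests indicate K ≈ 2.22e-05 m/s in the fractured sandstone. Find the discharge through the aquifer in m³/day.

326

Convert K: 2.22e-05 m/s × 86400 = 1.918 m/day.
Cross-sectional area A = 987 × 30.4 = 30005 m².
Hydraulic gradient i = 0.00566.
Darcy's law: Q = K · A · i = 1.918 × 30005 × 0.005660 = 325.7 m³/day.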